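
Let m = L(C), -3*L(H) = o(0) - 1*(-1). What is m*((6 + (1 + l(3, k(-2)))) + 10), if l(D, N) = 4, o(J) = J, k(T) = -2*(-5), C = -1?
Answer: -7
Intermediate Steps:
k(T) = 10
L(H) = -⅓ (L(H) = -(0 - 1*(-1))/3 = -(0 + 1)/3 = -⅓*1 = -⅓)
m = -⅓ ≈ -0.33333
m*((6 + (1 + l(3, k(-2)))) + 10) = -((6 + (1 + 4)) + 10)/3 = -((6 + 5) + 10)/3 = -(11 + 10)/3 = -⅓*21 = -7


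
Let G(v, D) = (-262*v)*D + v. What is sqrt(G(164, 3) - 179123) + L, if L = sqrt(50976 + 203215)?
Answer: sqrt(254191) + 3*I*sqrt(34207) ≈ 504.17 + 554.85*I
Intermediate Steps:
G(v, D) = v - 262*D*v (G(v, D) = -262*D*v + v = v - 262*D*v)
L = sqrt(254191) ≈ 504.17
sqrt(G(164, 3) - 179123) + L = sqrt(164*(1 - 262*3) - 179123) + sqrt(254191) = sqrt(164*(1 - 786) - 179123) + sqrt(254191) = sqrt(164*(-785) - 179123) + sqrt(254191) = sqrt(-128740 - 179123) + sqrt(254191) = sqrt(-307863) + sqrt(254191) = 3*I*sqrt(34207) + sqrt(254191) = sqrt(254191) + 3*I*sqrt(34207)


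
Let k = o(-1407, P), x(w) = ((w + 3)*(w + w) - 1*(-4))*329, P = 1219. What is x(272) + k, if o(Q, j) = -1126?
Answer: 49218590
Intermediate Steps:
x(w) = 1316 + 658*w*(3 + w) (x(w) = ((3 + w)*(2*w) + 4)*329 = (2*w*(3 + w) + 4)*329 = (4 + 2*w*(3 + w))*329 = 1316 + 658*w*(3 + w))
k = -1126
x(272) + k = (1316 + 658*272² + 1974*272) - 1126 = (1316 + 658*73984 + 536928) - 1126 = (1316 + 48681472 + 536928) - 1126 = 49219716 - 1126 = 49218590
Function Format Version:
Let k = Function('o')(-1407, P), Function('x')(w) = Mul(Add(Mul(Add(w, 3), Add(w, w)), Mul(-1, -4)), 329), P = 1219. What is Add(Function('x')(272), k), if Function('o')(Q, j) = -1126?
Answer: 49218590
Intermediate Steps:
Function('x')(w) = Add(1316, Mul(658, w, Add(3, w))) (Function('x')(w) = Mul(Add(Mul(Add(3, w), Mul(2, w)), 4), 329) = Mul(Add(Mul(2, w, Add(3, w)), 4), 329) = Mul(Add(4, Mul(2, w, Add(3, w))), 329) = Add(1316, Mul(658, w, Add(3, w))))
k = -1126
Add(Function('x')(272), k) = Add(Add(1316, Mul(658, Pow(272, 2)), Mul(1974, 272)), -1126) = Add(Add(1316, Mul(658, 73984), 536928), -1126) = Add(Add(1316, 48681472, 536928), -1126) = Add(49219716, -1126) = 49218590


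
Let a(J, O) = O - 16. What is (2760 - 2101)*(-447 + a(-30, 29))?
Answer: -286006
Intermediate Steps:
a(J, O) = -16 + O
(2760 - 2101)*(-447 + a(-30, 29)) = (2760 - 2101)*(-447 + (-16 + 29)) = 659*(-447 + 13) = 659*(-434) = -286006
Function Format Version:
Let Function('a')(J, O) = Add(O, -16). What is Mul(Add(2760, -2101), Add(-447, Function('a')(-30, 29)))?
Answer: -286006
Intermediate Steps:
Function('a')(J, O) = Add(-16, O)
Mul(Add(2760, -2101), Add(-447, Function('a')(-30, 29))) = Mul(Add(2760, -2101), Add(-447, Add(-16, 29))) = Mul(659, Add(-447, 13)) = Mul(659, -434) = -286006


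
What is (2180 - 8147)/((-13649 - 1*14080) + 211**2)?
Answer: -5967/16792 ≈ -0.35535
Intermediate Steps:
(2180 - 8147)/((-13649 - 1*14080) + 211**2) = -5967/((-13649 - 14080) + 44521) = -5967/(-27729 + 44521) = -5967/16792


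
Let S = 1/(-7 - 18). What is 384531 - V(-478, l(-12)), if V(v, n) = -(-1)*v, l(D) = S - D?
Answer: 385009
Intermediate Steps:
S = -1/25 (S = 1/(-25) = -1/25 ≈ -0.040000)
l(D) = -1/25 - D
V(v, n) = v
384531 - V(-478, l(-12)) = 384531 - 1*(-478) = 384531 + 478 = 385009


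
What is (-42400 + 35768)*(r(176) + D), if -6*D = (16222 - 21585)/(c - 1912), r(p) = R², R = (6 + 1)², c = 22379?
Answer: -977732431940/61401 ≈ -1.5924e+7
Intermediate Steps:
R = 49 (R = 7² = 49)
r(p) = 2401 (r(p) = 49² = 2401)
D = 5363/122802 (D = -(16222 - 21585)/(6*(22379 - 1912)) = -(-5363)/(6*20467) = -⅙*(-5363/20467) = 5363/122802 ≈ 0.043672)
(-42400 + 35768)*(r(176) + D) = (-42400 + 35768)*(2401 + 5363/122802) = -6632*294852965/122802 = -977732431940/61401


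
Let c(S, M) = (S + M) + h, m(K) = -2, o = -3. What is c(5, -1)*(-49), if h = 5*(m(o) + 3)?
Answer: -441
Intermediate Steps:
h = 5 (h = 5*(-2 + 3) = 5*1 = 5)
c(S, M) = 5 + M + S (c(S, M) = (S + M) + 5 = (M + S) + 5 = 5 + M + S)
c(5, -1)*(-49) = (5 - 1 + 5)*(-49) = 9*(-49) = -441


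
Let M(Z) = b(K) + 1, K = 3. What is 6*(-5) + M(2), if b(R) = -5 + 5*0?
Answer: -34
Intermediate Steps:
b(R) = -5 (b(R) = -5 + 0 = -5)
M(Z) = -4 (M(Z) = -5 + 1 = -4)
6*(-5) + M(2) = 6*(-5) - 4 = -30 - 4 = -34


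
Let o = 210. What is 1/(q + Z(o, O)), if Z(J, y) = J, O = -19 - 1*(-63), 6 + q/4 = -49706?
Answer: -1/198638 ≈ -5.0343e-6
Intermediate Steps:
q = -198848 (q = -24 + 4*(-49706) = -24 - 198824 = -198848)
O = 44 (O = -19 + 63 = 44)
1/(q + Z(o, O)) = 1/(-198848 + 210) = 1/(-198638) = -1/198638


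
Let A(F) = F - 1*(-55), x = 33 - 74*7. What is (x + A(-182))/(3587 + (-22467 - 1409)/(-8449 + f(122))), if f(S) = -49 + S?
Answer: -1281528/7517147 ≈ -0.17048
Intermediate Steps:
x = -485 (x = 33 - 518 = -485)
A(F) = 55 + F (A(F) = F + 55 = 55 + F)
(x + A(-182))/(3587 + (-22467 - 1409)/(-8449 + f(122))) = (-485 + (55 - 182))/(3587 + (-22467 - 1409)/(-8449 + (-49 + 122))) = (-485 - 127)/(3587 - 23876/(-8449 + 73)) = -612/(3587 - 23876/(-8376)) = -612/(3587 - 23876*(-1/8376)) = -612/(3587 + 5969/2094) = -612/7517147/2094 = -612*2094/7517147 = -1281528/7517147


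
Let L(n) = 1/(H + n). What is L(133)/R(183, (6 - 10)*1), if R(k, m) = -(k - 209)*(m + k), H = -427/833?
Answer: 119/73374964 ≈ 1.6218e-6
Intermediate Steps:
H = -61/119 (H = -427*1/833 = -61/119 ≈ -0.51260)
R(k, m) = -(-209 + k)*(k + m)
L(n) = 1/(-61/119 + n)
L(133)/R(183, (6 - 10)*1) = (119/(-61 + 119*133))/(-1*183² + 209*183 + 209*((6 - 10)*1) - 1*183*(6 - 10)*1) = (119/(-61 + 15827))/(-1*33489 + 38247 + 209*(-4*1) - 1*183*(-4*1)) = (119/15766)/(-33489 + 38247 + 209*(-4) - 1*183*(-4)) = (119*(1/15766))/(-33489 + 38247 - 836 + 732) = (119/15766)/4654 = (119/15766)*(1/4654) = 119/73374964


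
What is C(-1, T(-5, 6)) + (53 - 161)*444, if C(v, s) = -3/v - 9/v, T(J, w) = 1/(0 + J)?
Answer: -47940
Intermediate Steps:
T(J, w) = 1/J
C(v, s) = -12/v
C(-1, T(-5, 6)) + (53 - 161)*444 = -12/(-1) + (53 - 161)*444 = -12*(-1) - 108*444 = 12 - 47952 = -47940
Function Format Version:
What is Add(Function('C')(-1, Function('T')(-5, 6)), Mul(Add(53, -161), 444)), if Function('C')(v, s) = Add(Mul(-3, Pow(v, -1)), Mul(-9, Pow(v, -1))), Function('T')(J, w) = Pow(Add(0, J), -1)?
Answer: -47940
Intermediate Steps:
Function('T')(J, w) = Pow(J, -1)
Function('C')(v, s) = Mul(-12, Pow(v, -1))
Add(Function('C')(-1, Function('T')(-5, 6)), Mul(Add(53, -161), 444)) = Add(Mul(-12, Pow(-1, -1)), Mul(Add(53, -161), 444)) = Add(Mul(-12, -1), Mul(-108, 444)) = Add(12, -47952) = -47940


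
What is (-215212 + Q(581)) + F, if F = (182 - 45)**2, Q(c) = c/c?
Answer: -196442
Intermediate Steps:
Q(c) = 1
F = 18769 (F = 137**2 = 18769)
(-215212 + Q(581)) + F = (-215212 + 1) + 18769 = -215211 + 18769 = -196442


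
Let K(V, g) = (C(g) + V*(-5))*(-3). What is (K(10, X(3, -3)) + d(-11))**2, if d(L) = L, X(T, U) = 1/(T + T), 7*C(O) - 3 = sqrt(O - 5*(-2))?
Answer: (1928 - sqrt(366))**2/196 ≈ 18591.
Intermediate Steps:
C(O) = 3/7 + sqrt(10 + O)/7 (C(O) = 3/7 + sqrt(O - 5*(-2))/7 = 3/7 + sqrt(O + 10)/7 = 3/7 + sqrt(10 + O)/7)
X(T, U) = 1/(2*T)
K(V, g) = -9/7 + 15*V - 3*sqrt(10 + g)/7 (K(V, g) = ((3/7 + sqrt(10 + g)/7) + V*(-5))*(-3) = ((3/7 + sqrt(10 + g)/7) - 5*V)*(-3) = (3/7 - 5*V + sqrt(10 + g)/7)*(-3) = -9/7 + 15*V - 3*sqrt(10 + g)/7)
(K(10, X(3, -3)) + d(-11))**2 = ((-9/7 + 15*10 - 3*sqrt(10 + (1/2)/3)/7) - 11)**2 = ((-9/7 + 150 - 3*sqrt(10 + (1/2)*(1/3))/7) - 11)**2 = ((-9/7 + 150 - 3*sqrt(10 + 1/6)/7) - 11)**2 = ((-9/7 + 150 - sqrt(366)/14) - 11)**2 = ((1041/7 - sqrt(366)/14) - 11)**2 = (964/7 - sqrt(366)/14)**2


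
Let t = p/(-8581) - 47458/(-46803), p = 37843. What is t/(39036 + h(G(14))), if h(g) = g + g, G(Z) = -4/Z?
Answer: -9547501817/109740917141664 ≈ -8.7000e-5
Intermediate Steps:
h(g) = 2*g
t = -1363928831/401616543 (t = 37843/(-8581) - 47458/(-46803) = 37843*(-1/8581) - 47458*(-1/46803) = -37843/8581 + 47458/46803 = -1363928831/401616543 ≈ -3.3961)
t/(39036 + h(G(14))) = -1363928831/(401616543*(39036 + 2*(-4/14))) = -1363928831/(401616543*(39036 + 2*(-4*1/14))) = -1363928831/(401616543*(39036 + 2*(-2/7))) = -1363928831/(401616543*(39036 - 4/7)) = -1363928831/(401616543*273248/7) = -1363928831/401616543*7/273248 = -9547501817/109740917141664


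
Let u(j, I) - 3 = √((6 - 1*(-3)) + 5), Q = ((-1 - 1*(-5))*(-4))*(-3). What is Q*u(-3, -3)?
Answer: 144 + 48*√14 ≈ 323.60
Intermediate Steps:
Q = 48 (Q = ((-1 + 5)*(-4))*(-3) = (4*(-4))*(-3) = -16*(-3) = 48)
u(j, I) = 3 + √14 (u(j, I) = 3 + √((6 - 1*(-3)) + 5) = 3 + √((6 + 3) + 5) = 3 + √(9 + 5) = 3 + √14)
Q*u(-3, -3) = 48*(3 + √14) = 144 + 48*√14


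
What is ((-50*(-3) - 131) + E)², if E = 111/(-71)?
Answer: 1532644/5041 ≈ 304.04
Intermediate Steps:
E = -111/71 (E = 111*(-1/71) = -111/71 ≈ -1.5634)
((-50*(-3) - 131) + E)² = ((-50*(-3) - 131) - 111/71)² = ((150 - 131) - 111/71)² = (19 - 111/71)² = (1238/71)² = 1532644/5041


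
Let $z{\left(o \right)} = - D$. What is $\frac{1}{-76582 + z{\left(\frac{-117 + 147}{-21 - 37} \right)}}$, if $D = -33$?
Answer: $- \frac{1}{76549} \approx -1.3064 \cdot 10^{-5}$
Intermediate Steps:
$z{\left(o \right)} = 33$ ($z{\left(o \right)} = \left(-1\right) \left(-33\right) = 33$)
$\frac{1}{-76582 + z{\left(\frac{-117 + 147}{-21 - 37} \right)}} = \frac{1}{-76582 + 33} = \frac{1}{-76549} = - \frac{1}{76549}$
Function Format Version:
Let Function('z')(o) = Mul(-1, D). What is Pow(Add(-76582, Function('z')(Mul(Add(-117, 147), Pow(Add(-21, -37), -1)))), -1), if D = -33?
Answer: Rational(-1, 76549) ≈ -1.3064e-5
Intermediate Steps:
Function('z')(o) = 33 (Function('z')(o) = Mul(-1, -33) = 33)
Pow(Add(-76582, Function('z')(Mul(Add(-117, 147), Pow(Add(-21, -37), -1)))), -1) = Pow(Add(-76582, 33), -1) = Pow(-76549, -1) = Rational(-1, 76549)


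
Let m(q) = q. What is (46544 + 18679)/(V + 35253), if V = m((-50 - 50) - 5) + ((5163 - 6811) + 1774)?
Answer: 21741/11758 ≈ 1.8490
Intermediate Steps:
V = 21 (V = ((-50 - 50) - 5) + ((5163 - 6811) + 1774) = (-100 - 5) + (-1648 + 1774) = -105 + 126 = 21)
(46544 + 18679)/(V + 35253) = (46544 + 18679)/(21 + 35253) = 65223/35274 = 65223*(1/35274) = 21741/11758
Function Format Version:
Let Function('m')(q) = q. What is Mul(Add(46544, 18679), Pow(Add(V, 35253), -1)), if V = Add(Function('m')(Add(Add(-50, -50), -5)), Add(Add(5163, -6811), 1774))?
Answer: Rational(21741, 11758) ≈ 1.8490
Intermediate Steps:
V = 21 (V = Add(Add(Add(-50, -50), -5), Add(Add(5163, -6811), 1774)) = Add(Add(-100, -5), Add(-1648, 1774)) = Add(-105, 126) = 21)
Mul(Add(46544, 18679), Pow(Add(V, 35253), -1)) = Mul(Add(46544, 18679), Pow(Add(21, 35253), -1)) = Mul(65223, Pow(35274, -1)) = Mul(65223, Rational(1, 35274)) = Rational(21741, 11758)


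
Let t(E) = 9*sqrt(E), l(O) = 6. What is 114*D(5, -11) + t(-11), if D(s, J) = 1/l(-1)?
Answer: 19 + 9*I*sqrt(11) ≈ 19.0 + 29.85*I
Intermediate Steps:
D(s, J) = 1/6
114*D(5, -11) + t(-11) = 114*(1/6) + 9*sqrt(-11) = 19 + 9*(I*sqrt(11)) = 19 + 9*I*sqrt(11)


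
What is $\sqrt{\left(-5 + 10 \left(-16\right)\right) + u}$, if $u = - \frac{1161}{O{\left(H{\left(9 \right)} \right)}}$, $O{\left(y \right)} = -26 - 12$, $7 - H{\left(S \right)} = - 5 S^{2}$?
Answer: $\frac{i \sqrt{194142}}{38} \approx 11.595 i$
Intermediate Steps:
$H{\left(S \right)} = 7 + 5 S^{2}$ ($H{\left(S \right)} = 7 - - 5 S^{2} = 7 + 5 S^{2}$)
$O{\left(y \right)} = -38$
$u = \frac{1161}{38}$ ($u = - \frac{1161}{-38} = \left(-1161\right) \left(- \frac{1}{38}\right) = \frac{1161}{38} \approx 30.553$)
$\sqrt{\left(-5 + 10 \left(-16\right)\right) + u} = \sqrt{\left(-5 + 10 \left(-16\right)\right) + \frac{1161}{38}} = \sqrt{\left(-5 - 160\right) + \frac{1161}{38}} = \sqrt{-165 + \frac{1161}{38}} = \sqrt{- \frac{5109}{38}} = \frac{i \sqrt{194142}}{38}$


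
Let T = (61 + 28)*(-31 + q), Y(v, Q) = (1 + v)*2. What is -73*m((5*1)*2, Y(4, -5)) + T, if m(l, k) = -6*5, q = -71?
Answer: -6888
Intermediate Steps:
Y(v, Q) = 2 + 2*v
m(l, k) = -30
T = -9078 (T = (61 + 28)*(-31 - 71) = 89*(-102) = -9078)
-73*m((5*1)*2, Y(4, -5)) + T = -73*(-30) - 9078 = 2190 - 9078 = -6888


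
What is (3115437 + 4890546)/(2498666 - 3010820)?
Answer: -2668661/170718 ≈ -15.632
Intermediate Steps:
(3115437 + 4890546)/(2498666 - 3010820) = 8005983/(-512154) = 8005983*(-1/512154) = -2668661/170718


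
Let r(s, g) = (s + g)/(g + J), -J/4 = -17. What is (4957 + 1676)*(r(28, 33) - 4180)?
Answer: -2799915327/101 ≈ -2.7722e+7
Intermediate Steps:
J = 68 (J = -4*(-17) = 68)
r(s, g) = (g + s)/(68 + g) (r(s, g) = (s + g)/(g + 68) = (g + s)/(68 + g))
(4957 + 1676)*(r(28, 33) - 4180) = (4957 + 1676)*((33 + 28)/(68 + 33) - 4180) = 6633*(61/101 - 4180) = 6633*(-422119/101) = -2799915327/101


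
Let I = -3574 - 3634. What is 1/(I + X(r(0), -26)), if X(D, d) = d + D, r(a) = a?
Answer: -1/7234 ≈ -0.00013824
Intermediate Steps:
X(D, d) = D + d
I = -7208
1/(I + X(r(0), -26)) = 1/(-7208 + (0 - 26)) = 1/(-7208 - 26) = 1/(-7234) = -1/7234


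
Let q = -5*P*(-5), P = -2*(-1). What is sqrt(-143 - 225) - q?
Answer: -50 + 4*I*sqrt(23) ≈ -50.0 + 19.183*I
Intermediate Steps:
P = 2
q = 50 (q = -5*2*(-5) = -10*(-5) = 50)
sqrt(-143 - 225) - q = sqrt(-143 - 225) - 1*50 = sqrt(-368) - 50 = 4*I*sqrt(23) - 50 = -50 + 4*I*sqrt(23)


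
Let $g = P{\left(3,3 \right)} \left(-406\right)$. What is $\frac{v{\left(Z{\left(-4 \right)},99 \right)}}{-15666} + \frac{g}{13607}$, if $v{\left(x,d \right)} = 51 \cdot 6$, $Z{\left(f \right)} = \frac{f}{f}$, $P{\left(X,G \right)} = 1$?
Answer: $- \frac{1754023}{35527877} \approx -0.04937$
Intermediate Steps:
$Z{\left(f \right)} = 1$
$g = -406$ ($g = 1 \left(-406\right) = -406$)
$v{\left(x,d \right)} = 306$
$\frac{v{\left(Z{\left(-4 \right)},99 \right)}}{-15666} + \frac{g}{13607} = \frac{306}{-15666} - \frac{406}{13607} = 306 \left(- \frac{1}{15666}\right) - \frac{406}{13607} = - \frac{51}{2611} - \frac{406}{13607} = - \frac{1754023}{35527877}$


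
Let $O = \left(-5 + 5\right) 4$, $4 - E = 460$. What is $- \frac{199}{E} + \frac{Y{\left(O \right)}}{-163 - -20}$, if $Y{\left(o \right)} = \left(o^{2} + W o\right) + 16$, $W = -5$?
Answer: $\frac{21161}{65208} \approx 0.32452$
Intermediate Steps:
$E = -456$ ($E = 4 - 460 = -456$)
$O = 0$ ($O = 0 \cdot 4 = 0$)
$Y{\left(o \right)} = 16 + o^{2} - 5 o$ ($Y{\left(o \right)} = \left(o^{2} - 5 o\right) + 16 = 16 + o^{2} - 5 o$)
$- \frac{199}{E} + \frac{Y{\left(O \right)}}{-163 - -20} = - \frac{199}{-456} + \frac{16 + 0^{2} - 0}{-163 - -20} = \left(-199\right) \left(- \frac{1}{456}\right) + \frac{16 + 0 + 0}{-163 + 20} = \frac{199}{456} + \frac{16}{-143} = \frac{199}{456} + 16 \left(- \frac{1}{143}\right) = \frac{199}{456} - \frac{16}{143} = \frac{21161}{65208}$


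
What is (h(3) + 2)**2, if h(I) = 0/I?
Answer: 4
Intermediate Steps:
h(I) = 0
(h(3) + 2)**2 = (0 + 2)**2 = 2**2 = 4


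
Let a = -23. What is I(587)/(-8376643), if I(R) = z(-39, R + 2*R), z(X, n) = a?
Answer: 23/8376643 ≈ 2.7457e-6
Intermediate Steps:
z(X, n) = -23
I(R) = -23
I(587)/(-8376643) = -23/(-8376643) = -23*(-1/8376643) = 23/8376643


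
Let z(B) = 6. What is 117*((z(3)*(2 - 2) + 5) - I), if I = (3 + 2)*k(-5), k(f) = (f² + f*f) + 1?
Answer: -29250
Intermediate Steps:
k(f) = 1 + 2*f² (k(f) = (f² + f²) + 1 = 2*f² + 1 = 1 + 2*f²)
I = 255 (I = (3 + 2)*(1 + 2*(-5)²) = 5*(1 + 2*25) = 5*(1 + 50) = 5*51 = 255)
117*((z(3)*(2 - 2) + 5) - I) = 117*((6*(2 - 2) + 5) - 1*255) = 117*((6*0 + 5) - 255) = 117*((0 + 5) - 255) = 117*(5 - 255) = 117*(-250) = -29250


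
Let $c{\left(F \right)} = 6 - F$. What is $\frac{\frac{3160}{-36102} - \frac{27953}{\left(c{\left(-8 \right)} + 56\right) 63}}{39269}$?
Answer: $- \frac{170515801}{1042001736930} \approx -0.00016364$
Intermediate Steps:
$\frac{\frac{3160}{-36102} - \frac{27953}{\left(c{\left(-8 \right)} + 56\right) 63}}{39269} = \frac{\frac{3160}{-36102} - \frac{27953}{\left(\left(6 - -8\right) + 56\right) 63}}{39269} = \left(3160 \left(- \frac{1}{36102}\right) - \frac{27953}{\left(\left(6 + 8\right) + 56\right) 63}\right) \frac{1}{39269} = \left(- \frac{1580}{18051} - \frac{27953}{\left(14 + 56\right) 63}\right) \frac{1}{39269} = \left(- \frac{1580}{18051} - \frac{27953}{70 \cdot 63}\right) \frac{1}{39269} = \left(- \frac{1580}{18051} - \frac{27953}{4410}\right) \frac{1}{39269} = \left(- \frac{170515801}{26534970}\right) \frac{1}{39269} = - \frac{170515801}{1042001736930}$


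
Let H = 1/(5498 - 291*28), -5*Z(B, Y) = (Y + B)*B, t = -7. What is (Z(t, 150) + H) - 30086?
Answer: -79197371/2650 ≈ -29886.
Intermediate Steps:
Z(B, Y) = -B*(B + Y)/5 (Z(B, Y) = -(Y + B)*B/5 = -(B + Y)*B/5 = -B*(B + Y)/5)
H = -1/2650 (H = 1/(5498 - 8148) = 1/(-2650) = -1/2650 ≈ -0.00037736)
(Z(t, 150) + H) - 30086 = (-⅕*(-7)*(-7 + 150) - 1/2650) - 30086 = (-⅕*(-7)*143 - 1/2650) - 30086 = (1001/5 - 1/2650) - 30086 = 530529/2650 - 30086 = -79197371/2650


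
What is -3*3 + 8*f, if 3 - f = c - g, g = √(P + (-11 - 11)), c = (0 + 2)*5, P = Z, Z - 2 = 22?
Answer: -65 + 8*√2 ≈ -53.686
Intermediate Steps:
Z = 24 (Z = 2 + 22 = 24)
P = 24
c = 10 (c = 2*5 = 10)
g = √2 (g = √(24 + (-11 - 11)) = √(24 - 22) = √2 ≈ 1.4142)
f = -7 + √2 (f = 3 - (10 - √2) = 3 + (-10 + √2) = -7 + √2 ≈ -5.5858)
-3*3 + 8*f = -3*3 + 8*(-7 + √2) = -9 + (-56 + 8*√2) = -65 + 8*√2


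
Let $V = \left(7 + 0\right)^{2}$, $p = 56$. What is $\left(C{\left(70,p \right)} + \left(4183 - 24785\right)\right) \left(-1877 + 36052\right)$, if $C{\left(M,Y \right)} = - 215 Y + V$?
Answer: $-1113865775$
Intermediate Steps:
$V = 49$ ($V = 7^{2} = 49$)
$C{\left(M,Y \right)} = 49 - 215 Y$ ($C{\left(M,Y \right)} = - 215 Y + 49 = 49 - 215 Y$)
$\left(C{\left(70,p \right)} + \left(4183 - 24785\right)\right) \left(-1877 + 36052\right) = \left(\left(49 - 12040\right) + \left(4183 - 24785\right)\right) \left(-1877 + 36052\right) = \left(\left(49 - 12040\right) + \left(4183 - 24785\right)\right) 34175 = \left(-11991 - 20602\right) 34175 = \left(-32593\right) 34175 = -1113865775$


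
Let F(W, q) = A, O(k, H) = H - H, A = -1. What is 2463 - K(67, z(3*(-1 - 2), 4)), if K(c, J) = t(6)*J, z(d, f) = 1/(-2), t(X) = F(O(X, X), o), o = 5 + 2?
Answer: 4925/2 ≈ 2462.5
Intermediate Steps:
O(k, H) = 0
o = 7
F(W, q) = -1
t(X) = -1
z(d, f) = -½
K(c, J) = -J
2463 - K(67, z(3*(-1 - 2), 4)) = 2463 - (-1)*(-1)/2 = 2463 - 1*½ = 2463 - ½ = 4925/2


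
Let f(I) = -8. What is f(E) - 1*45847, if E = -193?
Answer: -45855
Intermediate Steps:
f(E) - 1*45847 = -8 - 1*45847 = -8 - 45847 = -45855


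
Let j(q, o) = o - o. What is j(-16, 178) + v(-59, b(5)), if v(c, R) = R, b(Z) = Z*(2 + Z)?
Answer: 35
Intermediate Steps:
j(q, o) = 0
j(-16, 178) + v(-59, b(5)) = 0 + 5*(2 + 5) = 0 + 5*7 = 0 + 35 = 35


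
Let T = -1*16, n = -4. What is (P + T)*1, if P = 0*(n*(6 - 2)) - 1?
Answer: -17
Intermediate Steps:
P = -1 (P = 0*(-4*(6 - 2)) - 1 = 0*(-4*4) - 1 = 0*(-16) - 1 = 0 - 1 = -1)
T = -16
(P + T)*1 = (-1 - 16)*1 = -17*1 = -17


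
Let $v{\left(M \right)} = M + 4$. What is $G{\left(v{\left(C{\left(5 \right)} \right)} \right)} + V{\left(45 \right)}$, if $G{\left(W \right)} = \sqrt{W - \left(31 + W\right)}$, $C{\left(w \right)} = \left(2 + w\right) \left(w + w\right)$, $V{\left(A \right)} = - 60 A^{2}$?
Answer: $-121500 + i \sqrt{31} \approx -1.215 \cdot 10^{5} + 5.5678 i$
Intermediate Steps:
$C{\left(w \right)} = 2 w \left(2 + w\right)$ ($C{\left(w \right)} = \left(2 + w\right) 2 w = 2 w \left(2 + w\right)$)
$v{\left(M \right)} = 4 + M$
$G{\left(W \right)} = i \sqrt{31}$ ($G{\left(W \right)} = \sqrt{-31} = i \sqrt{31}$)
$G{\left(v{\left(C{\left(5 \right)} \right)} \right)} + V{\left(45 \right)} = i \sqrt{31} - 60 \cdot 45^{2} = i \sqrt{31} - 121500 = -121500 + i \sqrt{31}$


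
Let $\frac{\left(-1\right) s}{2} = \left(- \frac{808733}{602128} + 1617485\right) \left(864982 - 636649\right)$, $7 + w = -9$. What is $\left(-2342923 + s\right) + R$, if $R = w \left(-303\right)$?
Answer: $- \frac{222381564783710351}{301064} \approx -7.3865 \cdot 10^{11}$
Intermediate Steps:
$w = -16$ ($w = -7 - 9 = -16$)
$s = - \frac{222380860873498551}{301064}$ ($s = - 2 \left(- \frac{808733}{602128} + 1617485\right) \left(864982 - 636649\right) = - 2 \left(\left(-808733\right) \frac{1}{602128} + 1617485\right) 228333 = - 2 \left(- \frac{808733}{602128} + 1617485\right) 228333 = - 2 \cdot \frac{973932199347}{602128} \cdot 228333 = \left(-2\right) \frac{222380860873498551}{602128} = - \frac{222380860873498551}{301064} \approx -7.3865 \cdot 10^{11}$)
$R = 4848$ ($R = \left(-16\right) \left(-303\right) = 4848$)
$\left(-2342923 + s\right) + R = \left(-2342923 - \frac{222380860873498551}{301064}\right) + 4848 = - \frac{222381566243268623}{301064} + 4848 = - \frac{222381564783710351}{301064}$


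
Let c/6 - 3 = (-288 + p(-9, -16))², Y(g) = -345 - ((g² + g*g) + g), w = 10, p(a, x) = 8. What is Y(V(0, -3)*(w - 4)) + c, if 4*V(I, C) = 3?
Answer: 470028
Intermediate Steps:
V(I, C) = ¾ (V(I, C) = (¼)*3 = ¾)
Y(g) = -345 - g - 2*g² (Y(g) = -345 - ((g² + g²) + g) = -345 - (2*g² + g) = -345 - (g + 2*g²) = -345 + (-g - 2*g²) = -345 - g - 2*g²)
c = 470418 (c = 18 + 6*(-288 + 8)² = 18 + 6*(-280)² = 18 + 6*78400 = 18 + 470400 = 470418)
Y(V(0, -3)*(w - 4)) + c = (-345 - 3*(10 - 4)/4 - 2*9*(10 - 4)²/16) + 470418 = (-345 - 3*6/4 - 2*((¾)*6)²) + 470418 = (-345 - 1*9/2 - 2*(9/2)²) + 470418 = (-345 - 9/2 - 2*81/4) + 470418 = (-345 - 9/2 - 81/2) + 470418 = -390 + 470418 = 470028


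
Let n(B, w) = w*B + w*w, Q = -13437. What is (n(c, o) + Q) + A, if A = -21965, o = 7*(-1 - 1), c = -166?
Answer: -32882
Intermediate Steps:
o = -14 (o = 7*(-2) = -14)
n(B, w) = w**2 + B*w (n(B, w) = B*w + w**2 = w**2 + B*w)
(n(c, o) + Q) + A = (-14*(-166 - 14) - 13437) - 21965 = (-14*(-180) - 13437) - 21965 = (2520 - 13437) - 21965 = -10917 - 21965 = -32882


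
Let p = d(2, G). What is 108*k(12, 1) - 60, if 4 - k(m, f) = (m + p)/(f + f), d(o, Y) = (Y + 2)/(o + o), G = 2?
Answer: -330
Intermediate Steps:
d(o, Y) = (2 + Y)/(2*o) (d(o, Y) = (2 + Y)/((2*o)) = (2 + Y)*(1/(2*o)) = (2 + Y)/(2*o))
p = 1 (p = (1/2)*(2 + 2)/2 = (1/2)*(1/2)*4 = 1)
k(m, f) = 4 - (1 + m)/(2*f) (k(m, f) = 4 - (m + 1)/(f + f) = 4 - (1 + m)/(2*f))
108*k(12, 1) - 60 = 108*((1/2)*(-1 - 1*12 + 8*1)/1) - 60 = 108*((1/2)*1*(-1 - 12 + 8)) - 60 = 108*((1/2)*1*(-5)) - 60 = 108*(-5/2) - 60 = -270 - 60 = -330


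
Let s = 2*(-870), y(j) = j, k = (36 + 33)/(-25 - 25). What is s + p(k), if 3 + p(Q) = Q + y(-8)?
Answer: -87619/50 ≈ -1752.4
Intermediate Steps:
k = -69/50 (k = 69/(-50) = 69*(-1/50) = -69/50 ≈ -1.3800)
s = -1740
p(Q) = -11 + Q (p(Q) = -3 + (Q - 8) = -3 + (-8 + Q) = -11 + Q)
s + p(k) = -1740 + (-11 - 69/50) = -1740 - 619/50 = -87619/50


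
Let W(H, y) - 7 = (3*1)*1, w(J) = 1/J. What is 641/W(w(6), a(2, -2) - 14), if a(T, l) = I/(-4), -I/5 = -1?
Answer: 641/10 ≈ 64.100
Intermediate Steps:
I = 5 (I = -5*(-1) = 5)
a(T, l) = -5/4 (a(T, l) = 5/(-4) = 5*(-¼) = -5/4)
W(H, y) = 10 (W(H, y) = 7 + (3*1)*1 = 7 + 3*1 = 7 + 3 = 10)
641/W(w(6), a(2, -2) - 14) = 641/10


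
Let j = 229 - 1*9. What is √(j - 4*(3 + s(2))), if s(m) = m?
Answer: 10*√2 ≈ 14.142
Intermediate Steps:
j = 220 (j = 229 - 9 = 220)
√(j - 4*(3 + s(2))) = √(220 - 4*(3 + 2)) = √(220 - 4*5) = √(220 - 20) = √200 = 10*√2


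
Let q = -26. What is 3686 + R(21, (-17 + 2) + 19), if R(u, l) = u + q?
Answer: 3681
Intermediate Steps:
R(u, l) = -26 + u (R(u, l) = u - 26 = -26 + u)
3686 + R(21, (-17 + 2) + 19) = 3686 + (-26 + 21) = 3686 - 5 = 3681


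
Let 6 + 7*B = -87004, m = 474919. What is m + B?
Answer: 462489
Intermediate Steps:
B = -12430 (B = -6/7 + (1/7)*(-87004) = -6/7 - 87004/7 = -12430)
m + B = 474919 - 12430 = 462489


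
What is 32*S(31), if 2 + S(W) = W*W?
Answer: 30688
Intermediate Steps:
S(W) = -2 + W² (S(W) = -2 + W*W = -2 + W²)
32*S(31) = 32*(-2 + 31²) = 32*(-2 + 961) = 32*959 = 30688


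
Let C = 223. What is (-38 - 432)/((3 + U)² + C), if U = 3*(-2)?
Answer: -235/116 ≈ -2.0259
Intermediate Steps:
U = -6
(-38 - 432)/((3 + U)² + C) = (-38 - 432)/((3 - 6)² + 223) = -470/((-3)² + 223) = -470/(9 + 223) = -470/232 = -470*1/232 = -235/116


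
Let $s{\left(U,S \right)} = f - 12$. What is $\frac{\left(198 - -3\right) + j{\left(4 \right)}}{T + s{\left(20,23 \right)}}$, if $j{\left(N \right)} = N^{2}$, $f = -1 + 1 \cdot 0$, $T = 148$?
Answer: $\frac{217}{135} \approx 1.6074$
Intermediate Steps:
$f = -1$ ($f = -1 + 0 = -1$)
$s{\left(U,S \right)} = -13$ ($s{\left(U,S \right)} = -1 - 12 = -13$)
$\frac{\left(198 - -3\right) + j{\left(4 \right)}}{T + s{\left(20,23 \right)}} = \frac{\left(198 - -3\right) + 4^{2}}{148 - 13} = \frac{\left(198 + 3\right) + 16}{135} = \left(201 + 16\right) \frac{1}{135} = 217 \cdot \frac{1}{135} = \frac{217}{135}$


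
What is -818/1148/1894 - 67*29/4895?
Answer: -2114346163/5321628620 ≈ -0.39731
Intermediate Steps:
-818/1148/1894 - 67*29/4895 = -818*1/1148*(1/1894) - 1943*1/4895 = -409/574*1/1894 - 1943/4895 = -409/1087156 - 1943/4895 = -2114346163/5321628620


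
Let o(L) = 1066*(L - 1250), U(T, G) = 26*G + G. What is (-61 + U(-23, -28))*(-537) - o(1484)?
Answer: 189285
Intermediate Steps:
U(T, G) = 27*G
o(L) = -1332500 + 1066*L (o(L) = 1066*(-1250 + L) = -1332500 + 1066*L)
(-61 + U(-23, -28))*(-537) - o(1484) = (-61 + 27*(-28))*(-537) - (-1332500 + 1066*1484) = (-61 - 756)*(-537) - (-1332500 + 1581944) = -817*(-537) - 1*249444 = 438729 - 249444 = 189285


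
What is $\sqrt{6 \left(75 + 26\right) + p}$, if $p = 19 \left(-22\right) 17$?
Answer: $10 i \sqrt{65} \approx 80.623 i$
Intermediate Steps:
$p = -7106$ ($p = \left(-418\right) 17 = -7106$)
$\sqrt{6 \left(75 + 26\right) + p} = \sqrt{6 \left(75 + 26\right) - 7106} = \sqrt{6 \cdot 101 - 7106} = \sqrt{606 - 7106} = \sqrt{-6500} = 10 i \sqrt{65}$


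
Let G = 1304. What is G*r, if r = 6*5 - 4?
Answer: 33904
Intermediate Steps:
r = 26 (r = 30 - 4 = 26)
G*r = 1304*26 = 33904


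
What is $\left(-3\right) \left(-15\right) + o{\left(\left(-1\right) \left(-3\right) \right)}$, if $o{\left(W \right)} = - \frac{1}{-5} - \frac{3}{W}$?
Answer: $\frac{221}{5} \approx 44.2$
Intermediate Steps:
$o{\left(W \right)} = \frac{1}{5} - \frac{3}{W}$ ($o{\left(W \right)} = \left(-1\right) \left(- \frac{1}{5}\right) - \frac{3}{W} = \frac{1}{5} - \frac{3}{W}$)
$\left(-3\right) \left(-15\right) + o{\left(\left(-1\right) \left(-3\right) \right)} = \left(-3\right) \left(-15\right) + \frac{-15 - -3}{5 \left(\left(-1\right) \left(-3\right)\right)} = 45 + \frac{-15 + 3}{5 \cdot 3} = 45 + \frac{1}{5} \cdot \frac{1}{3} \left(-12\right) = 45 - \frac{4}{5} = \frac{221}{5}$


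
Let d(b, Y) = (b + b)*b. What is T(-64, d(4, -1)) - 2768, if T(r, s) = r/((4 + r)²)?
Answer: -622804/225 ≈ -2768.0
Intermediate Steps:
d(b, Y) = 2*b² (d(b, Y) = (2*b)*b = 2*b²)
T(r, s) = r/(4 + r)²
T(-64, d(4, -1)) - 2768 = -64/(4 - 64)² - 2768 = -64/(-60)² - 2768 = -64*1/3600 - 2768 = -4/225 - 2768 = -622804/225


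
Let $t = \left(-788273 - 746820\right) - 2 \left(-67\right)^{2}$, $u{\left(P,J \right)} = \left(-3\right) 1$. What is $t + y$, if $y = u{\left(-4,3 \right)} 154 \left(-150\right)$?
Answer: $-1474771$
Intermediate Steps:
$u{\left(P,J \right)} = -3$
$y = 69300$ ($y = \left(-3\right) 154 \left(-150\right) = \left(-462\right) \left(-150\right) = 69300$)
$t = -1544071$ ($t = -1535093 - 8978 = -1544071$)
$t + y = -1544071 + 69300 = -1474771$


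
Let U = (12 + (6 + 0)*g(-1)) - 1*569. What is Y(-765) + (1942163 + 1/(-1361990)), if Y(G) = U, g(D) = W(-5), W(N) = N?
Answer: 2644407096239/1361990 ≈ 1.9416e+6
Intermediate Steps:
g(D) = -5
U = -587 (U = (12 + (6 + 0)*(-5)) - 1*569 = (12 + 6*(-5)) - 569 = (12 - 30) - 569 = -18 - 569 = -587)
Y(G) = -587
Y(-765) + (1942163 + 1/(-1361990)) = -587 + (1942163 + 1/(-1361990)) = -587 + (1942163 - 1/1361990) = -587 + 2645206584369/1361990 = 2644407096239/1361990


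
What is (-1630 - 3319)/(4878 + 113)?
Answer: -707/713 ≈ -0.99158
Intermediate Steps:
(-1630 - 3319)/(4878 + 113) = -4949/4991 = -4949*1/4991 = -707/713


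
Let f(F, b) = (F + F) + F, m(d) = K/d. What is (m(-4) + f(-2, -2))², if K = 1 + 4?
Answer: 841/16 ≈ 52.563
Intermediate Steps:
K = 5
m(d) = 5/d
f(F, b) = 3*F (f(F, b) = 2*F + F = 3*F)
(m(-4) + f(-2, -2))² = (5/(-4) + 3*(-2))² = (5*(-¼) - 6)² = (-5/4 - 6)² = (-29/4)² = 841/16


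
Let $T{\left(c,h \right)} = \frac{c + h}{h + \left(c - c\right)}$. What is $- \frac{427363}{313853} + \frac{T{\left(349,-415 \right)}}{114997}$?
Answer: $- \frac{20395346393767}{14978243678015} \approx -1.3617$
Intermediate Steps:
$T{\left(c,h \right)} = \frac{c + h}{h}$ ($T{\left(c,h \right)} = \frac{c + h}{h + 0} = \frac{c + h}{h}$)
$- \frac{427363}{313853} + \frac{T{\left(349,-415 \right)}}{114997} = - \frac{427363}{313853} + \frac{\frac{1}{-415} \left(349 - 415\right)}{114997} = \left(-427363\right) \frac{1}{313853} + \left(- \frac{1}{415}\right) \left(-66\right) \frac{1}{114997} = - \frac{427363}{313853} + \frac{66}{415} \cdot \frac{1}{114997} = - \frac{427363}{313853} + \frac{66}{47723755} = - \frac{20395346393767}{14978243678015}$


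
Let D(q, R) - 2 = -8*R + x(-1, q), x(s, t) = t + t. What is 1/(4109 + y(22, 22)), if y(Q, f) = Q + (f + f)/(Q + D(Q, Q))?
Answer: 27/111526 ≈ 0.00024210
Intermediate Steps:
x(s, t) = 2*t
D(q, R) = 2 - 8*R + 2*q (D(q, R) = 2 + (-8*R + 2*q) = 2 - 8*R + 2*q)
y(Q, f) = Q + 2*f/(2 - 5*Q) (y(Q, f) = Q + (f + f)/(Q + (2 - 8*Q + 2*Q)) = Q + (2*f)/(Q + (2 - 6*Q)) = Q + (2*f)/(2 - 5*Q) = Q + 2*f/(2 - 5*Q))
1/(4109 + y(22, 22)) = 1/(4109 + (-2*22 - 2*22 + 5*22²)/(-2 + 5*22)) = 1/(4109 + (-44 - 44 + 5*484)/(-2 + 110)) = 1/(4109 + (-44 - 44 + 2420)/108) = 1/(4109 + (1/108)*2332) = 1/(4109 + 583/27) = 1/(111526/27) = 27/111526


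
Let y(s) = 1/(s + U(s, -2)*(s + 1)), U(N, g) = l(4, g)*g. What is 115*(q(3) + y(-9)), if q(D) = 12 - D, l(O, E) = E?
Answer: 42320/41 ≈ 1032.2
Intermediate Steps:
U(N, g) = g² (U(N, g) = g*g = g²)
y(s) = 1/(4 + 5*s) (y(s) = 1/(s + (-2)²*(s + 1)) = 1/(s + 4*(1 + s)) = 1/(s + (4 + 4*s)) = 1/(4 + 5*s))
115*(q(3) + y(-9)) = 115*((12 - 1*3) + 1/(4 + 5*(-9))) = 115*((12 - 3) + 1/(4 - 45)) = 115*(9 + 1/(-41)) = 115*(9 - 1/41) = 115*(368/41) = 42320/41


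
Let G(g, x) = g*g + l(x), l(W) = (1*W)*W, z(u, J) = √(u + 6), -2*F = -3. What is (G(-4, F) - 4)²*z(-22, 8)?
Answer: 3249*I/4 ≈ 812.25*I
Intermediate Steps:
F = 3/2 (F = -½*(-3) = 3/2 ≈ 1.5000)
z(u, J) = √(6 + u)
l(W) = W² (l(W) = W*W = W²)
G(g, x) = g² + x² (G(g, x) = g*g + x² = g² + x²)
(G(-4, F) - 4)²*z(-22, 8) = (((-4)² + (3/2)²) - 4)²*√(6 - 22) = ((16 + 9/4) - 4)²*√(-16) = (73/4 - 4)²*(4*I) = (57/4)²*(4*I) = 3249*(4*I)/16 = 3249*I/4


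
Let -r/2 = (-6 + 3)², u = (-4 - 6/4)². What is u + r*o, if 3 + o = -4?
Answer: 625/4 ≈ 156.25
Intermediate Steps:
u = 121/4 (u = (-4 - 6*¼)² = (-4 - 3/2)² = (-11/2)² = 121/4 ≈ 30.250)
o = -7 (o = -3 - 4 = -7)
r = -18 (r = -2*(-6 + 3)² = -2*(-3)² = -2*9 = -18)
u + r*o = 121/4 - 18*(-7) = 121/4 + 126 = 625/4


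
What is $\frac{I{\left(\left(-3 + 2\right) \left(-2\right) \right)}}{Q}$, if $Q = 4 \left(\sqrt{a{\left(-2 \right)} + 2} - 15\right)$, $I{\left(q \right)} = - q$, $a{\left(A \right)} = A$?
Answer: $\frac{1}{30} \approx 0.033333$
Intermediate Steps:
$Q = -60$ ($Q = 4 \left(\sqrt{-2 + 2} - 15\right) = 4 \left(\sqrt{0} - 15\right) = 4 \left(0 - 15\right) = 4 \left(-15\right) = -60$)
$\frac{I{\left(\left(-3 + 2\right) \left(-2\right) \right)}}{Q} = \frac{\left(-1\right) \left(-3 + 2\right) \left(-2\right)}{-60} = - \left(-1\right) \left(-2\right) \left(- \frac{1}{60}\right) = \left(-1\right) 2 \left(- \frac{1}{60}\right) = \left(-2\right) \left(- \frac{1}{60}\right) = \frac{1}{30}$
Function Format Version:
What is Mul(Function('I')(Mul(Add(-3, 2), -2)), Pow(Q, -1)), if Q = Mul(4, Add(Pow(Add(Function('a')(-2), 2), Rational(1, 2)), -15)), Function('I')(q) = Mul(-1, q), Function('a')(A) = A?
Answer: Rational(1, 30) ≈ 0.033333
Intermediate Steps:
Q = -60 (Q = Mul(4, Add(Pow(Add(-2, 2), Rational(1, 2)), -15)) = Mul(4, Add(Pow(0, Rational(1, 2)), -15)) = Mul(4, Add(0, -15)) = Mul(4, -15) = -60)
Mul(Function('I')(Mul(Add(-3, 2), -2)), Pow(Q, -1)) = Mul(Mul(-1, Mul(Add(-3, 2), -2)), Pow(-60, -1)) = Mul(Mul(-1, Mul(-1, -2)), Rational(-1, 60)) = Mul(Mul(-1, 2), Rational(-1, 60)) = Mul(-2, Rational(-1, 60)) = Rational(1, 30)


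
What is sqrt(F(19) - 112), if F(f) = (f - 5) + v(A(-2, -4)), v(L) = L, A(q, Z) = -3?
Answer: I*sqrt(101) ≈ 10.05*I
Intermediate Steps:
F(f) = -8 + f (F(f) = (f - 5) - 3 = (-5 + f) - 3 = -8 + f)
sqrt(F(19) - 112) = sqrt((-8 + 19) - 112) = sqrt(11 - 112) = sqrt(-101) = I*sqrt(101)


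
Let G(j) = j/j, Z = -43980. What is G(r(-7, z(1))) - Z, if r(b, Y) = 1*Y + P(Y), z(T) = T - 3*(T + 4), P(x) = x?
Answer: 43981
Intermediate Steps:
z(T) = -12 - 2*T (z(T) = T - 3*(4 + T) = T + (-12 - 3*T) = -12 - 2*T)
r(b, Y) = 2*Y (r(b, Y) = 1*Y + Y = Y + Y = 2*Y)
G(j) = 1
G(r(-7, z(1))) - Z = 1 - 1*(-43980) = 1 + 43980 = 43981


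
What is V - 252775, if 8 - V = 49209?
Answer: -301976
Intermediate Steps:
V = -49201 (V = 8 - 1*49209 = 8 - 49209 = -49201)
V - 252775 = -49201 - 252775 = -301976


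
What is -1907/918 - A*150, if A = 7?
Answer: -965807/918 ≈ -1052.1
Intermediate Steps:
-1907/918 - A*150 = -1907/918 - 7*150 = -1907*1/918 - 1*1050 = -1907/918 - 1050 = -965807/918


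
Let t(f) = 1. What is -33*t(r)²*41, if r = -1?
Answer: -1353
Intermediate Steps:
-33*t(r)²*41 = -33*1²*41 = -33*1*41 = -33*41 = -1353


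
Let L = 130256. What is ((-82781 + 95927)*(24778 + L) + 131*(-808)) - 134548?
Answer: 2037836568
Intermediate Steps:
((-82781 + 95927)*(24778 + L) + 131*(-808)) - 134548 = ((-82781 + 95927)*(24778 + 130256) + 131*(-808)) - 134548 = (13146*155034 - 105848) - 134548 = (2038076964 - 105848) - 134548 = 2037971116 - 134548 = 2037836568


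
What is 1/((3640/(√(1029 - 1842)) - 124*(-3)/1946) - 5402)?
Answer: -103943047551/561794067490480 + 86152339*I*√813/561794067490480 ≈ -0.00018502 + 4.3726e-6*I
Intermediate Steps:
1/((3640/(√(1029 - 1842)) - 124*(-3)/1946) - 5402) = 1/((3640/(√(-813)) + 372*(1/1946)) - 5402) = 1/((3640/((I*√813)) + 186/973) - 5402) = 1/((3640*(-I*√813/813) + 186/973) - 5402) = 1/((-3640*I*√813/813 + 186/973) - 5402) = 1/((186/973 - 3640*I*√813/813) - 5402) = 1/(-5255960/973 - 3640*I*√813/813)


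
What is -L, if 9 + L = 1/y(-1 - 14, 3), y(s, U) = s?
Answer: 136/15 ≈ 9.0667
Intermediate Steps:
L = -136/15 (L = -9 + 1/(-1 - 14) = -9 + 1/(-15) = -9 - 1/15 = -136/15 ≈ -9.0667)
-L = -1*(-136/15) = 136/15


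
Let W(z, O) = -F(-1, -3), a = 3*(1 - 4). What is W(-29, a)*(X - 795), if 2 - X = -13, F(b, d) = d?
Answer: -2340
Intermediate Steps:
a = -9 (a = 3*(-3) = -9)
X = 15 (X = 2 - 1*(-13) = 2 + 13 = 15)
W(z, O) = 3 (W(z, O) = -1*(-3) = 3)
W(-29, a)*(X - 795) = 3*(15 - 795) = 3*(-780) = -2340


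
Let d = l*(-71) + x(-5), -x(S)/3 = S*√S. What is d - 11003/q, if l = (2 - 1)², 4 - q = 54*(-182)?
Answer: -709075/9832 + 15*I*√5 ≈ -72.119 + 33.541*I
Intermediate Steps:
q = 9832 (q = 4 - 54*(-182) = 4 - 1*(-9828) = 4 + 9828 = 9832)
x(S) = -3*S^(3/2) (x(S) = -3*S*√S = -3*S^(3/2))
l = 1 (l = 1² = 1)
d = -71 + 15*I*√5 (d = 1*(-71) - (-15)*I*√5 = -71 - (-15)*I*√5 = -71 + 15*I*√5 ≈ -71.0 + 33.541*I)
d - 11003/q = (-71 + 15*I*√5) - 11003/9832 = -709075/9832 + 15*I*√5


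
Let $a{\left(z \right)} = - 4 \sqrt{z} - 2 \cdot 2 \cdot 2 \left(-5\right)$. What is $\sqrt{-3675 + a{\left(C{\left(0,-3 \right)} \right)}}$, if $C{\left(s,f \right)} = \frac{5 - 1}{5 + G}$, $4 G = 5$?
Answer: $\frac{i \sqrt{90955}}{5} \approx 60.318 i$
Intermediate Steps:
$G = \frac{5}{4}$ ($G = \frac{1}{4} \cdot 5 = \frac{5}{4} \approx 1.25$)
$C{\left(s,f \right)} = \frac{16}{25}$ ($C{\left(s,f \right)} = \frac{5 - 1}{5 + \frac{5}{4}} = \frac{4}{\frac{25}{4}} = 4 \cdot \frac{4}{25} = \frac{16}{25}$)
$a{\left(z \right)} = 40 - 4 \sqrt{z}$ ($a{\left(z \right)} = - 4 \sqrt{z} - 2 \cdot 4 \left(-5\right) = - 4 \sqrt{z} - -40 = - 4 \sqrt{z} + 40 = 40 - 4 \sqrt{z}$)
$\sqrt{-3675 + a{\left(C{\left(0,-3 \right)} \right)}} = \sqrt{-3675 + \left(40 - 4 \sqrt{\frac{16}{25}}\right)} = \sqrt{-3675 + \left(40 - \frac{16}{5}\right)} = \sqrt{-3675 + \frac{184}{5}} = \sqrt{- \frac{18191}{5}} = \frac{i \sqrt{90955}}{5}$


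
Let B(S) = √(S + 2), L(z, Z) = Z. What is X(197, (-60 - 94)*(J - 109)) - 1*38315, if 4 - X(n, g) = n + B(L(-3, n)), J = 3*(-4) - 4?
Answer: -38508 - √199 ≈ -38522.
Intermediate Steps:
J = -16 (J = -12 - 4 = -16)
B(S) = √(2 + S)
X(n, g) = 4 - n - √(2 + n) (X(n, g) = 4 - (n + √(2 + n)) = 4 + (-n - √(2 + n)) = 4 - n - √(2 + n))
X(197, (-60 - 94)*(J - 109)) - 1*38315 = (4 - 1*197 - √(2 + 197)) - 1*38315 = (4 - 197 - √199) - 38315 = (-193 - √199) - 38315 = -38508 - √199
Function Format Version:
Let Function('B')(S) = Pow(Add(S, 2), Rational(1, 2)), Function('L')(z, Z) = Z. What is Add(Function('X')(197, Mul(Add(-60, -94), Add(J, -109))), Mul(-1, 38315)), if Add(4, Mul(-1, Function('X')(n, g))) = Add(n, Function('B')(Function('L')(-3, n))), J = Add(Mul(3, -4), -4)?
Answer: Add(-38508, Mul(-1, Pow(199, Rational(1, 2)))) ≈ -38522.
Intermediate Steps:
J = -16 (J = Add(-12, -4) = -16)
Function('B')(S) = Pow(Add(2, S), Rational(1, 2))
Function('X')(n, g) = Add(4, Mul(-1, n), Mul(-1, Pow(Add(2, n), Rational(1, 2)))) (Function('X')(n, g) = Add(4, Mul(-1, Add(n, Pow(Add(2, n), Rational(1, 2))))) = Add(4, Add(Mul(-1, n), Mul(-1, Pow(Add(2, n), Rational(1, 2))))) = Add(4, Mul(-1, n), Mul(-1, Pow(Add(2, n), Rational(1, 2)))))
Add(Function('X')(197, Mul(Add(-60, -94), Add(J, -109))), Mul(-1, 38315)) = Add(Add(4, Mul(-1, 197), Mul(-1, Pow(Add(2, 197), Rational(1, 2)))), Mul(-1, 38315)) = Add(Add(4, -197, Mul(-1, Pow(199, Rational(1, 2)))), -38315) = Add(Add(-193, Mul(-1, Pow(199, Rational(1, 2)))), -38315) = Add(-38508, Mul(-1, Pow(199, Rational(1, 2))))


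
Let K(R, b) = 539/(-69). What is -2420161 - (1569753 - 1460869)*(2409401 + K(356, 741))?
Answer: -18101928378029/69 ≈ -2.6235e+11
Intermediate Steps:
K(R, b) = -539/69 (K(R, b) = 539*(-1/69) = -539/69)
-2420161 - (1569753 - 1460869)*(2409401 + K(356, 741)) = -2420161 - (1569753 - 1460869)*(2409401 - 539/69) = -2420161 - 108884*166248130/69 = -2420161 - 1*18101761386920/69 = -2420161 - 18101761386920/69 = -18101928378029/69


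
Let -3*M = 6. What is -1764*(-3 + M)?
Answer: 8820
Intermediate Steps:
M = -2 (M = -⅓*6 = -2)
-1764*(-3 + M) = -1764*(-3 - 2) = -1764*(-5) = 8820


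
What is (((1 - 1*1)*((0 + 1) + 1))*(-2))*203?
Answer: 0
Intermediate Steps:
(((1 - 1*1)*((0 + 1) + 1))*(-2))*203 = (((1 - 1)*(1 + 1))*(-2))*203 = ((0*2)*(-2))*203 = (0*(-2))*203 = 0*203 = 0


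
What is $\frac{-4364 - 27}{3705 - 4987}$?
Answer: $\frac{4391}{1282} \approx 3.4251$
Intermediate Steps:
$\frac{-4364 - 27}{3705 - 4987} = - \frac{4391}{-1282} = \left(-4391\right) \left(- \frac{1}{1282}\right) = \frac{4391}{1282}$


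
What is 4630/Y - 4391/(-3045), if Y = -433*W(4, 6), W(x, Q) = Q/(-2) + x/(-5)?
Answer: 106616507/25051215 ≈ 4.2559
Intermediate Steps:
W(x, Q) = -Q/2 - x/5 (W(x, Q) = Q*(-½) + x*(-⅕) = -Q/2 - x/5)
Y = 8227/5 (Y = -433*(-½*6 - ⅕*4) = -433*(-3 - ⅘) = -433*(-19/5) = 8227/5 ≈ 1645.4)
4630/Y - 4391/(-3045) = 4630/(8227/5) - 4391/(-3045) = 4630*(5/8227) - 4391*(-1/3045) = 23150/8227 + 4391/3045 = 106616507/25051215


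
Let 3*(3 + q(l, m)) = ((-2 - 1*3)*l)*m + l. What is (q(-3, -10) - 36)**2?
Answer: 8100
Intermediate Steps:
q(l, m) = -3 + l/3 - 5*l*m/3 (q(l, m) = -3 + (((-2 - 1*3)*l)*m + l)/3 = -3 + (((-2 - 3)*l)*m + l)/3 = -3 + ((-5*l)*m + l)/3 = -3 + (-5*l*m + l)/3 = -3 + (l - 5*l*m)/3 = -3 + (l/3 - 5*l*m/3) = -3 + l/3 - 5*l*m/3)
(q(-3, -10) - 36)**2 = ((-3 + (1/3)*(-3) - 5/3*(-3)*(-10)) - 36)**2 = ((-3 - 1 - 50) - 36)**2 = (-54 - 36)**2 = (-90)**2 = 8100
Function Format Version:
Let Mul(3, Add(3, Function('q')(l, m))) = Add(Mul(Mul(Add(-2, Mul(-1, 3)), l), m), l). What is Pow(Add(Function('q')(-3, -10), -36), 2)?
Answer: 8100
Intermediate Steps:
Function('q')(l, m) = Add(-3, Mul(Rational(1, 3), l), Mul(Rational(-5, 3), l, m)) (Function('q')(l, m) = Add(-3, Mul(Rational(1, 3), Add(Mul(Mul(Add(-2, Mul(-1, 3)), l), m), l))) = Add(-3, Mul(Rational(1, 3), Add(Mul(Mul(Add(-2, -3), l), m), l))) = Add(-3, Mul(Rational(1, 3), Add(Mul(Mul(-5, l), m), l))) = Add(-3, Mul(Rational(1, 3), Add(Mul(-5, l, m), l))) = Add(-3, Mul(Rational(1, 3), Add(l, Mul(-5, l, m)))) = Add(-3, Add(Mul(Rational(1, 3), l), Mul(Rational(-5, 3), l, m))) = Add(-3, Mul(Rational(1, 3), l), Mul(Rational(-5, 3), l, m)))
Pow(Add(Function('q')(-3, -10), -36), 2) = Pow(Add(Add(-3, Mul(Rational(1, 3), -3), Mul(Rational(-5, 3), -3, -10)), -36), 2) = Pow(Add(Add(-3, -1, -50), -36), 2) = Pow(Add(-54, -36), 2) = Pow(-90, 2) = 8100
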